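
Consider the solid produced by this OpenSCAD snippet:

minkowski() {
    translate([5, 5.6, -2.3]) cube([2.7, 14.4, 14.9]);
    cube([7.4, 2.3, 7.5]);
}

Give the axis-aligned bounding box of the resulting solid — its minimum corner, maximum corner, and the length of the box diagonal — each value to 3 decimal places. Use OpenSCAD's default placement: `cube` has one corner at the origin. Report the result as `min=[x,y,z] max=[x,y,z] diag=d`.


A = translate([5, 5.6, -2.3]) cube([2.7, 14.4, 14.9]) → bbox [5,5.6,-2.3] .. [7.7,20,12.6]
B = cube([7.4, 2.3, 7.5]) → bbox [0,0,0] .. [7.4,2.3,7.5]
lo = A.lo+B.lo = [5+0, 5.6+0, -2.3+0] = [5.000,5.600,-2.300]
hi = A.hi+B.hi = [7.7+7.4, 20+2.3, 12.6+7.5] = [15.100,22.300,20.100]
diag = √(10.1²+16.7²+22.4²) = √882.66 = 29.710

min=[5.000,5.600,-2.300] max=[15.100,22.300,20.100] diag=29.710


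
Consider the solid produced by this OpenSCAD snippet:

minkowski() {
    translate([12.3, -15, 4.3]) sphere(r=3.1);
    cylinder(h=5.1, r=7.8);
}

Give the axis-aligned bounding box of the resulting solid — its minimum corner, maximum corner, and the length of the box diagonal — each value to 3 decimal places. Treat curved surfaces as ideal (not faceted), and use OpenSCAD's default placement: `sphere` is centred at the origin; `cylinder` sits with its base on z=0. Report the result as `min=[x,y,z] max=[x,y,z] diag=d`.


min=[1.400,-25.900,1.200] max=[23.200,-4.100,12.500] diag=32.835

A = translate([12.3, -15, 4.3]) sphere(r=3.1) → bbox [9.2,-18.1,1.2] .. [15.4,-11.9,7.4]
B = cylinder(h=5.1, r=7.8) → bbox [-7.8,-7.8,0] .. [7.8,7.8,5.1]
lo = A.lo+B.lo = [9.2-7.8, -18.1-7.8, 1.2+0] = [1.400,-25.900,1.200]
hi = A.hi+B.hi = [15.4+7.8, -11.9+7.8, 7.4+5.1] = [23.200,-4.100,12.500]
diag = √(21.8²+21.8²+11.3²) = √1078.17 = 32.835


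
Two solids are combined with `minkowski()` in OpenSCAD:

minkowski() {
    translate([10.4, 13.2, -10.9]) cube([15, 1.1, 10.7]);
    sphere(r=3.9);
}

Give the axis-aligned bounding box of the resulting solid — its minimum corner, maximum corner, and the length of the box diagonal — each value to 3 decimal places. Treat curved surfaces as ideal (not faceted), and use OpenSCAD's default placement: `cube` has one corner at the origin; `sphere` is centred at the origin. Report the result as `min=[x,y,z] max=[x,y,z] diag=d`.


min=[6.500,9.300,-14.800] max=[29.300,18.200,3.700] diag=30.681

A = translate([10.4, 13.2, -10.9]) cube([15, 1.1, 10.7]) → bbox [10.4,13.2,-10.9] .. [25.4,14.3,-0.2]
B = sphere(r=3.9) → bbox [-3.9,-3.9,-3.9] .. [3.9,3.9,3.9]
lo = A.lo+B.lo = [10.4-3.9, 13.2-3.9, -10.9-3.9] = [6.500,9.300,-14.800]
hi = A.hi+B.hi = [25.4+3.9, 14.3+3.9, -0.2+3.9] = [29.300,18.200,3.700]
diag = √(22.8²+8.9²+18.5²) = √941.3 = 30.681


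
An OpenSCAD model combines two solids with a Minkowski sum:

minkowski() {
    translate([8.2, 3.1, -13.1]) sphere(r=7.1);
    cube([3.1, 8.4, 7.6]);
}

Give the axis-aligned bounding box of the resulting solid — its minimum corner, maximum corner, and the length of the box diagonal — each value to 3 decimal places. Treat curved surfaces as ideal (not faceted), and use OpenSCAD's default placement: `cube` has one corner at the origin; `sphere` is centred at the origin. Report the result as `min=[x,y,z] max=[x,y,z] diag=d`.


min=[1.100,-4.000,-20.200] max=[18.400,18.600,1.600] diag=35.851

A = translate([8.2, 3.1, -13.1]) sphere(r=7.1) → bbox [1.1,-4,-20.2] .. [15.3,10.2,-6]
B = cube([3.1, 8.4, 7.6]) → bbox [0,0,0] .. [3.1,8.4,7.6]
lo = A.lo+B.lo = [1.1+0, -4+0, -20.2+0] = [1.100,-4.000,-20.200]
hi = A.hi+B.hi = [15.3+3.1, 10.2+8.4, -6+7.6] = [18.400,18.600,1.600]
diag = √(17.3²+22.6²+21.8²) = √1285.29 = 35.851


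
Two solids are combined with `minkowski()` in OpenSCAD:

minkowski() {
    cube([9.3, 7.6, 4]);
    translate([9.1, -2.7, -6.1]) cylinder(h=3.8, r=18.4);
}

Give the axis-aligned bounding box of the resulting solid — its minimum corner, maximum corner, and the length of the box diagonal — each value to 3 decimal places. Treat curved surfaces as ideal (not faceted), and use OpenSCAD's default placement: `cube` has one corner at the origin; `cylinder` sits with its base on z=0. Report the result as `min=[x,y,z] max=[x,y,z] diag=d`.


A = translate([9.1, -2.7, -6.1]) cylinder(h=3.8, r=18.4) → bbox [-9.3,-21.1,-6.1] .. [27.5,15.7,-2.3]
B = cube([9.3, 7.6, 4]) → bbox [0,0,0] .. [9.3,7.6,4]
lo = A.lo+B.lo = [-9.3+0, -21.1+0, -6.1+0] = [-9.300,-21.100,-6.100]
hi = A.hi+B.hi = [27.5+9.3, 15.7+7.6, -2.3+4] = [36.800,23.300,1.700]
diag = √(46.1²+44.4²+7.8²) = √4157.41 = 64.478

min=[-9.300,-21.100,-6.100] max=[36.800,23.300,1.700] diag=64.478


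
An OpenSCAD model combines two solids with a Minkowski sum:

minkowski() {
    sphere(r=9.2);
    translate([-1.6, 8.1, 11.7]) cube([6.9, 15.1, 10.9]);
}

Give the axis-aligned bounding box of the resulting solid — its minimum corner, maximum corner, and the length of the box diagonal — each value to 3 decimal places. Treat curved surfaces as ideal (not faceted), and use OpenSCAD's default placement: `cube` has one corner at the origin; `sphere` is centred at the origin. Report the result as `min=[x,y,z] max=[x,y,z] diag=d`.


A = translate([-1.6, 8.1, 11.7]) cube([6.9, 15.1, 10.9]) → bbox [-1.6,8.1,11.7] .. [5.3,23.2,22.6]
B = sphere(r=9.2) → bbox [-9.2,-9.2,-9.2] .. [9.2,9.2,9.2]
lo = A.lo+B.lo = [-1.6-9.2, 8.1-9.2, 11.7-9.2] = [-10.800,-1.100,2.500]
hi = A.hi+B.hi = [5.3+9.2, 23.2+9.2, 22.6+9.2] = [14.500,32.400,31.800]
diag = √(25.3²+33.5²+29.3²) = √2620.83 = 51.194

min=[-10.800,-1.100,2.500] max=[14.500,32.400,31.800] diag=51.194


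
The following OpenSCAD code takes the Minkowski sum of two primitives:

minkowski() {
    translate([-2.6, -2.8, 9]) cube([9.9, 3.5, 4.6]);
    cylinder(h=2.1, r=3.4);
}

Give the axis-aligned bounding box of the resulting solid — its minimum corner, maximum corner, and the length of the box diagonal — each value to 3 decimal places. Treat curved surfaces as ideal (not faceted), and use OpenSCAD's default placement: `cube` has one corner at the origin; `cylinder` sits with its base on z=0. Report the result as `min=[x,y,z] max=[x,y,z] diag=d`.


min=[-6.000,-6.200,9.000] max=[10.700,4.100,15.700] diag=20.733

A = translate([-2.6, -2.8, 9]) cube([9.9, 3.5, 4.6]) → bbox [-2.6,-2.8,9] .. [7.3,0.7,13.6]
B = cylinder(h=2.1, r=3.4) → bbox [-3.4,-3.4,0] .. [3.4,3.4,2.1]
lo = A.lo+B.lo = [-2.6-3.4, -2.8-3.4, 9+0] = [-6.000,-6.200,9.000]
hi = A.hi+B.hi = [7.3+3.4, 0.7+3.4, 13.6+2.1] = [10.700,4.100,15.700]
diag = √(16.7²+10.3²+6.7²) = √429.87 = 20.733


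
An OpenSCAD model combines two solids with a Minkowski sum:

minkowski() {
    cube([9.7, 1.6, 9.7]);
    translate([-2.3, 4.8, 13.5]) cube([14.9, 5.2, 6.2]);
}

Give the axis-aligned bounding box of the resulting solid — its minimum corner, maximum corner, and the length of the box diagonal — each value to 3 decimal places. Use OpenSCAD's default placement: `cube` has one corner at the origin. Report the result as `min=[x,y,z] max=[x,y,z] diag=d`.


A = translate([-2.3, 4.8, 13.5]) cube([14.9, 5.2, 6.2]) → bbox [-2.3,4.8,13.5] .. [12.6,10,19.7]
B = cube([9.7, 1.6, 9.7]) → bbox [0,0,0] .. [9.7,1.6,9.7]
lo = A.lo+B.lo = [-2.3+0, 4.8+0, 13.5+0] = [-2.300,4.800,13.500]
hi = A.hi+B.hi = [12.6+9.7, 10+1.6, 19.7+9.7] = [22.300,11.600,29.400]
diag = √(24.6²+6.8²+15.9²) = √904.21 = 30.070

min=[-2.300,4.800,13.500] max=[22.300,11.600,29.400] diag=30.070


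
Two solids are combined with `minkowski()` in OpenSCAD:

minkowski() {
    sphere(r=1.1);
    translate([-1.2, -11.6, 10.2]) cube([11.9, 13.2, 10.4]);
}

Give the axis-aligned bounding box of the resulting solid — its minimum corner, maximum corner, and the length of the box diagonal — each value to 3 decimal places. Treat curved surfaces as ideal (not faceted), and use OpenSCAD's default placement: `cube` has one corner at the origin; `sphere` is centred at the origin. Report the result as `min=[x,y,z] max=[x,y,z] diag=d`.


min=[-2.300,-12.700,9.100] max=[11.800,2.700,21.700] diag=24.387

A = translate([-1.2, -11.6, 10.2]) cube([11.9, 13.2, 10.4]) → bbox [-1.2,-11.6,10.2] .. [10.7,1.6,20.6]
B = sphere(r=1.1) → bbox [-1.1,-1.1,-1.1] .. [1.1,1.1,1.1]
lo = A.lo+B.lo = [-1.2-1.1, -11.6-1.1, 10.2-1.1] = [-2.300,-12.700,9.100]
hi = A.hi+B.hi = [10.7+1.1, 1.6+1.1, 20.6+1.1] = [11.800,2.700,21.700]
diag = √(14.1²+15.4²+12.6²) = √594.73 = 24.387


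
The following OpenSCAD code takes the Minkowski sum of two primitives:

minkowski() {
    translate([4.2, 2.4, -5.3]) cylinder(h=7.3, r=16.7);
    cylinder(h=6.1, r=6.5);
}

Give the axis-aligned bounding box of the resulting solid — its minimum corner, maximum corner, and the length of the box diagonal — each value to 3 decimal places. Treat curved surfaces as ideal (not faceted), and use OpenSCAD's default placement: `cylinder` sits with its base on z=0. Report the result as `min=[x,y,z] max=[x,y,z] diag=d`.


min=[-19.000,-20.800,-5.300] max=[27.400,25.600,8.100] diag=66.974

A = translate([4.2, 2.4, -5.3]) cylinder(h=7.3, r=16.7) → bbox [-12.5,-14.3,-5.3] .. [20.9,19.1,2]
B = cylinder(h=6.1, r=6.5) → bbox [-6.5,-6.5,0] .. [6.5,6.5,6.1]
lo = A.lo+B.lo = [-12.5-6.5, -14.3-6.5, -5.3+0] = [-19.000,-20.800,-5.300]
hi = A.hi+B.hi = [20.9+6.5, 19.1+6.5, 2+6.1] = [27.400,25.600,8.100]
diag = √(46.4²+46.4²+13.4²) = √4485.48 = 66.974


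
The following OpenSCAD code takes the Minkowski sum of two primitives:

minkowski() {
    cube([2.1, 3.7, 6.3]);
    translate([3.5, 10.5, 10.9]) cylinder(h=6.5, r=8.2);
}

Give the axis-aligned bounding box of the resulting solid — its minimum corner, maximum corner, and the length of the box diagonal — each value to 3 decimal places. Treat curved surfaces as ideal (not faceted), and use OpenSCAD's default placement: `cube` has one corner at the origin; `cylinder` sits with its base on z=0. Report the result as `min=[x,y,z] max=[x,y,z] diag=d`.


min=[-4.700,2.300,10.900] max=[13.800,22.400,23.700] diag=30.168

A = translate([3.5, 10.5, 10.9]) cylinder(h=6.5, r=8.2) → bbox [-4.7,2.3,10.9] .. [11.7,18.7,17.4]
B = cube([2.1, 3.7, 6.3]) → bbox [0,0,0] .. [2.1,3.7,6.3]
lo = A.lo+B.lo = [-4.7+0, 2.3+0, 10.9+0] = [-4.700,2.300,10.900]
hi = A.hi+B.hi = [11.7+2.1, 18.7+3.7, 17.4+6.3] = [13.800,22.400,23.700]
diag = √(18.5²+20.1²+12.8²) = √910.1 = 30.168


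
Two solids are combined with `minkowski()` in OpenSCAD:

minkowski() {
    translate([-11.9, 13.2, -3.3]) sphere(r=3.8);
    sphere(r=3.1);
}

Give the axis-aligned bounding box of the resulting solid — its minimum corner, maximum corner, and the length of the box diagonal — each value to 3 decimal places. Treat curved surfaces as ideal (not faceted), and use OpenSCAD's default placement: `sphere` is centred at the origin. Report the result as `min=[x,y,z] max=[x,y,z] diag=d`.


A = translate([-11.9, 13.2, -3.3]) sphere(r=3.8) → bbox [-15.7,9.4,-7.1] .. [-8.1,17,0.5]
B = sphere(r=3.1) → bbox [-3.1,-3.1,-3.1] .. [3.1,3.1,3.1]
lo = A.lo+B.lo = [-15.7-3.1, 9.4-3.1, -7.1-3.1] = [-18.800,6.300,-10.200]
hi = A.hi+B.hi = [-8.1+3.1, 17+3.1, 0.5+3.1] = [-5.000,20.100,3.600]
diag = √(13.8²+13.8²+13.8²) = √571.32 = 23.902

min=[-18.800,6.300,-10.200] max=[-5.000,20.100,3.600] diag=23.902


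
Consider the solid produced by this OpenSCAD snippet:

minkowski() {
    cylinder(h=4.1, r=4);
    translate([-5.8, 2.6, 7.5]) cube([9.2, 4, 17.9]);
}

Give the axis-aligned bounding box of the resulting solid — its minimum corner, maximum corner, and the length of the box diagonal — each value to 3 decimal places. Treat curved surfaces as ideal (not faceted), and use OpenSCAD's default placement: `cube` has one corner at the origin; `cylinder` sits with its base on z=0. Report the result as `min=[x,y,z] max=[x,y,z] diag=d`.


A = translate([-5.8, 2.6, 7.5]) cube([9.2, 4, 17.9]) → bbox [-5.8,2.6,7.5] .. [3.4,6.6,25.4]
B = cylinder(h=4.1, r=4) → bbox [-4,-4,0] .. [4,4,4.1]
lo = A.lo+B.lo = [-5.8-4, 2.6-4, 7.5+0] = [-9.800,-1.400,7.500]
hi = A.hi+B.hi = [3.4+4, 6.6+4, 25.4+4.1] = [7.400,10.600,29.500]
diag = √(17.2²+12²+22²) = √923.84 = 30.395

min=[-9.800,-1.400,7.500] max=[7.400,10.600,29.500] diag=30.395


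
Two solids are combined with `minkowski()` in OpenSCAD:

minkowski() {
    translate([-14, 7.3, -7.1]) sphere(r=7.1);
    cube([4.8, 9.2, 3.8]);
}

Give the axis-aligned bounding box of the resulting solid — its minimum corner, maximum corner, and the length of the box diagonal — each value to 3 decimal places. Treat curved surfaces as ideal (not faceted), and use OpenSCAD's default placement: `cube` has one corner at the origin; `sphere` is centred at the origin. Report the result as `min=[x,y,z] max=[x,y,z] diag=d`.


A = translate([-14, 7.3, -7.1]) sphere(r=7.1) → bbox [-21.1,0.2,-14.2] .. [-6.9,14.4,0]
B = cube([4.8, 9.2, 3.8]) → bbox [0,0,0] .. [4.8,9.2,3.8]
lo = A.lo+B.lo = [-21.1+0, 0.2+0, -14.2+0] = [-21.100,0.200,-14.200]
hi = A.hi+B.hi = [-6.9+4.8, 14.4+9.2, 0+3.8] = [-2.100,23.600,3.800]
diag = √(19²+23.4²+18²) = √1232.56 = 35.108

min=[-21.100,0.200,-14.200] max=[-2.100,23.600,3.800] diag=35.108


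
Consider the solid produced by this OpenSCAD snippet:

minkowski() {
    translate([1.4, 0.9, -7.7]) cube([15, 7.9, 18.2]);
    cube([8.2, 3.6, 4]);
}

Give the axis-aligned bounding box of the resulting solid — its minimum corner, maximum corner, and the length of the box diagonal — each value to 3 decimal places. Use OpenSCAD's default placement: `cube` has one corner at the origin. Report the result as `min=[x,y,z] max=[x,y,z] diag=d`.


min=[1.400,0.900,-7.700] max=[24.600,12.400,14.500] diag=34.108

A = translate([1.4, 0.9, -7.7]) cube([15, 7.9, 18.2]) → bbox [1.4,0.9,-7.7] .. [16.4,8.8,10.5]
B = cube([8.2, 3.6, 4]) → bbox [0,0,0] .. [8.2,3.6,4]
lo = A.lo+B.lo = [1.4+0, 0.9+0, -7.7+0] = [1.400,0.900,-7.700]
hi = A.hi+B.hi = [16.4+8.2, 8.8+3.6, 10.5+4] = [24.600,12.400,14.500]
diag = √(23.2²+11.5²+22.2²) = √1163.33 = 34.108


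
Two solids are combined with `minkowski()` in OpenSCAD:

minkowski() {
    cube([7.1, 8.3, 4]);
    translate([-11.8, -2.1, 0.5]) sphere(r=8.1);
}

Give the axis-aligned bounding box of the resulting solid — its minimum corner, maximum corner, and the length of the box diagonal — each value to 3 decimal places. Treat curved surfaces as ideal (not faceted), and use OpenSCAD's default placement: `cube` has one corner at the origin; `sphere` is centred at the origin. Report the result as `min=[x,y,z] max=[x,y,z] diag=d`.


min=[-19.900,-10.200,-7.600] max=[3.400,14.300,12.600] diag=39.385

A = translate([-11.8, -2.1, 0.5]) sphere(r=8.1) → bbox [-19.9,-10.2,-7.6] .. [-3.7,6,8.6]
B = cube([7.1, 8.3, 4]) → bbox [0,0,0] .. [7.1,8.3,4]
lo = A.lo+B.lo = [-19.9+0, -10.2+0, -7.6+0] = [-19.900,-10.200,-7.600]
hi = A.hi+B.hi = [-3.7+7.1, 6+8.3, 8.6+4] = [3.400,14.300,12.600]
diag = √(23.3²+24.5²+20.2²) = √1551.18 = 39.385


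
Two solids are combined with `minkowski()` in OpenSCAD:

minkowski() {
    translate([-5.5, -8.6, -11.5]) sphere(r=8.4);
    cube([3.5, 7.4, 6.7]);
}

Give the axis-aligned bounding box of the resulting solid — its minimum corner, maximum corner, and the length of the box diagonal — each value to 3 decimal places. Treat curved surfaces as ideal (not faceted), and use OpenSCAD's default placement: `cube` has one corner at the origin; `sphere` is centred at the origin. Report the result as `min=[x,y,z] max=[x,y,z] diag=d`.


min=[-13.900,-17.000,-19.900] max=[6.400,7.200,3.600] diag=39.370

A = translate([-5.5, -8.6, -11.5]) sphere(r=8.4) → bbox [-13.9,-17,-19.9] .. [2.9,-0.2,-3.1]
B = cube([3.5, 7.4, 6.7]) → bbox [0,0,0] .. [3.5,7.4,6.7]
lo = A.lo+B.lo = [-13.9+0, -17+0, -19.9+0] = [-13.900,-17.000,-19.900]
hi = A.hi+B.hi = [2.9+3.5, -0.2+7.4, -3.1+6.7] = [6.400,7.200,3.600]
diag = √(20.3²+24.2²+23.5²) = √1549.98 = 39.370


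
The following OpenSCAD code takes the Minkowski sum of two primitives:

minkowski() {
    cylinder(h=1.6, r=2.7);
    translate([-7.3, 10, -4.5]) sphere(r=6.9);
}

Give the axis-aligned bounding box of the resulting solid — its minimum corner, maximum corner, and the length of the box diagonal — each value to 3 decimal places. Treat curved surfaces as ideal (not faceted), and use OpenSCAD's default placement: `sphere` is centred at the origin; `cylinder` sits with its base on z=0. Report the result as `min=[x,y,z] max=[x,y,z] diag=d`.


min=[-16.900,0.400,-11.400] max=[2.300,19.600,4.000] diag=31.216

A = translate([-7.3, 10, -4.5]) sphere(r=6.9) → bbox [-14.2,3.1,-11.4] .. [-0.4,16.9,2.4]
B = cylinder(h=1.6, r=2.7) → bbox [-2.7,-2.7,0] .. [2.7,2.7,1.6]
lo = A.lo+B.lo = [-14.2-2.7, 3.1-2.7, -11.4+0] = [-16.900,0.400,-11.400]
hi = A.hi+B.hi = [-0.4+2.7, 16.9+2.7, 2.4+1.6] = [2.300,19.600,4.000]
diag = √(19.2²+19.2²+15.4²) = √974.44 = 31.216


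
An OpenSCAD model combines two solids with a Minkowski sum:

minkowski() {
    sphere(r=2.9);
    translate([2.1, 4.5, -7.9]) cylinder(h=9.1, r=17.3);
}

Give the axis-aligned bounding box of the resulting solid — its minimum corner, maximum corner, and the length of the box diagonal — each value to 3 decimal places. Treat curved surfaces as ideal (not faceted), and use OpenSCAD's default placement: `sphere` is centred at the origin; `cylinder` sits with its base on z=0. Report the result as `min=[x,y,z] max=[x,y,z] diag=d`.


min=[-18.100,-15.700,-10.800] max=[22.300,24.700,4.100] diag=59.045

A = translate([2.1, 4.5, -7.9]) cylinder(h=9.1, r=17.3) → bbox [-15.2,-12.8,-7.9] .. [19.4,21.8,1.2]
B = sphere(r=2.9) → bbox [-2.9,-2.9,-2.9] .. [2.9,2.9,2.9]
lo = A.lo+B.lo = [-15.2-2.9, -12.8-2.9, -7.9-2.9] = [-18.100,-15.700,-10.800]
hi = A.hi+B.hi = [19.4+2.9, 21.8+2.9, 1.2+2.9] = [22.300,24.700,4.100]
diag = √(40.4²+40.4²+14.9²) = √3486.33 = 59.045


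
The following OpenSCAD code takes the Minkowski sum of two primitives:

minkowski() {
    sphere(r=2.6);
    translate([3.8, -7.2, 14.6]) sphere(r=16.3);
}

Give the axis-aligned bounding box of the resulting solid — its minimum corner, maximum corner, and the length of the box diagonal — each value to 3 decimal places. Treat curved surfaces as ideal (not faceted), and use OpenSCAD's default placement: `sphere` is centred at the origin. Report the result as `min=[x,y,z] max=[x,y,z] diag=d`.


min=[-15.100,-26.100,-4.300] max=[22.700,11.700,33.500] diag=65.472

A = translate([3.8, -7.2, 14.6]) sphere(r=16.3) → bbox [-12.5,-23.5,-1.7] .. [20.1,9.1,30.9]
B = sphere(r=2.6) → bbox [-2.6,-2.6,-2.6] .. [2.6,2.6,2.6]
lo = A.lo+B.lo = [-12.5-2.6, -23.5-2.6, -1.7-2.6] = [-15.100,-26.100,-4.300]
hi = A.hi+B.hi = [20.1+2.6, 9.1+2.6, 30.9+2.6] = [22.700,11.700,33.500]
diag = √(37.8²+37.8²+37.8²) = √4286.52 = 65.472


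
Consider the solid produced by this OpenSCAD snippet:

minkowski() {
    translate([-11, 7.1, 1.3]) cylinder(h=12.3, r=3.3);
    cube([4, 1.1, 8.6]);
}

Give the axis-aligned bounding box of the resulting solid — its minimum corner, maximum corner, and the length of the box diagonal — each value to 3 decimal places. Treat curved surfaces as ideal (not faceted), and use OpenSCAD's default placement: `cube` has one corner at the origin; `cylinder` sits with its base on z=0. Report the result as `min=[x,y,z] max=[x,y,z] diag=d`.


min=[-14.300,3.800,1.300] max=[-3.700,11.500,22.200] diag=24.667

A = translate([-11, 7.1, 1.3]) cylinder(h=12.3, r=3.3) → bbox [-14.3,3.8,1.3] .. [-7.7,10.4,13.6]
B = cube([4, 1.1, 8.6]) → bbox [0,0,0] .. [4,1.1,8.6]
lo = A.lo+B.lo = [-14.3+0, 3.8+0, 1.3+0] = [-14.300,3.800,1.300]
hi = A.hi+B.hi = [-7.7+4, 10.4+1.1, 13.6+8.6] = [-3.700,11.500,22.200]
diag = √(10.6²+7.7²+20.9²) = √608.46 = 24.667


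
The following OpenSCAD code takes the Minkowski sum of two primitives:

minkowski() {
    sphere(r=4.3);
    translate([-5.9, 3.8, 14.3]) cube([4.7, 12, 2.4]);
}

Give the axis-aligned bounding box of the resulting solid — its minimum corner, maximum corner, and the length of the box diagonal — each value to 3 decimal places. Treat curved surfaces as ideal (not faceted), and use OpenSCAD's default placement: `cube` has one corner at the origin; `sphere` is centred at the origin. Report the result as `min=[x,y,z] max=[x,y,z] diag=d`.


A = translate([-5.9, 3.8, 14.3]) cube([4.7, 12, 2.4]) → bbox [-5.9,3.8,14.3] .. [-1.2,15.8,16.7]
B = sphere(r=4.3) → bbox [-4.3,-4.3,-4.3] .. [4.3,4.3,4.3]
lo = A.lo+B.lo = [-5.9-4.3, 3.8-4.3, 14.3-4.3] = [-10.200,-0.500,10.000]
hi = A.hi+B.hi = [-1.2+4.3, 15.8+4.3, 16.7+4.3] = [3.100,20.100,21.000]
diag = √(13.3²+20.6²+11²) = √722.25 = 26.875

min=[-10.200,-0.500,10.000] max=[3.100,20.100,21.000] diag=26.875


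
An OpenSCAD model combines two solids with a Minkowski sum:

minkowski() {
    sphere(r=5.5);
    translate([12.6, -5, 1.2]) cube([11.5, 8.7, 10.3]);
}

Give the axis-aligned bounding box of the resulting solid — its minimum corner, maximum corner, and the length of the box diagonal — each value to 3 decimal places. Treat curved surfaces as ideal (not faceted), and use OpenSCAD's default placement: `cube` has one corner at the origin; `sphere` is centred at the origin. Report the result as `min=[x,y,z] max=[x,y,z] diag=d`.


A = translate([12.6, -5, 1.2]) cube([11.5, 8.7, 10.3]) → bbox [12.6,-5,1.2] .. [24.1,3.7,11.5]
B = sphere(r=5.5) → bbox [-5.5,-5.5,-5.5] .. [5.5,5.5,5.5]
lo = A.lo+B.lo = [12.6-5.5, -5-5.5, 1.2-5.5] = [7.100,-10.500,-4.300]
hi = A.hi+B.hi = [24.1+5.5, 3.7+5.5, 11.5+5.5] = [29.600,9.200,17.000]
diag = √(22.5²+19.7²+21.3²) = √1348.03 = 36.716

min=[7.100,-10.500,-4.300] max=[29.600,9.200,17.000] diag=36.716


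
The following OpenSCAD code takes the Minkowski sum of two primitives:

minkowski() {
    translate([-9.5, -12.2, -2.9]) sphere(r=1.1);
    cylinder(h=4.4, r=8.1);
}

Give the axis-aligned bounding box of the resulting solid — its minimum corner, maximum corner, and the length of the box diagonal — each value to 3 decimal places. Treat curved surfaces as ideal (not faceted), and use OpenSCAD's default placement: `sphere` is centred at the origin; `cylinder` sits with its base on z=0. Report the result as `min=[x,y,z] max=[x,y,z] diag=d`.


A = translate([-9.5, -12.2, -2.9]) sphere(r=1.1) → bbox [-10.6,-13.3,-4] .. [-8.4,-11.1,-1.8]
B = cylinder(h=4.4, r=8.1) → bbox [-8.1,-8.1,0] .. [8.1,8.1,4.4]
lo = A.lo+B.lo = [-10.6-8.1, -13.3-8.1, -4+0] = [-18.700,-21.400,-4.000]
hi = A.hi+B.hi = [-8.4+8.1, -11.1+8.1, -1.8+4.4] = [-0.300,-3.000,2.600]
diag = √(18.4²+18.4²+6.6²) = √720.68 = 26.845

min=[-18.700,-21.400,-4.000] max=[-0.300,-3.000,2.600] diag=26.845


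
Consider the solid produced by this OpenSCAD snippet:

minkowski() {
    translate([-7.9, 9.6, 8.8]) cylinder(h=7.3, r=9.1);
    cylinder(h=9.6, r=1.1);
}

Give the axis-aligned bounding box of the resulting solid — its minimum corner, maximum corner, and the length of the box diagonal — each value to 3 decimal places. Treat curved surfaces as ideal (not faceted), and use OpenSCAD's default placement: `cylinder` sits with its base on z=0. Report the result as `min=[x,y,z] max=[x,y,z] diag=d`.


min=[-18.100,-0.600,8.800] max=[2.300,19.800,25.700] diag=33.435

A = translate([-7.9, 9.6, 8.8]) cylinder(h=7.3, r=9.1) → bbox [-17,0.5,8.8] .. [1.2,18.7,16.1]
B = cylinder(h=9.6, r=1.1) → bbox [-1.1,-1.1,0] .. [1.1,1.1,9.6]
lo = A.lo+B.lo = [-17-1.1, 0.5-1.1, 8.8+0] = [-18.100,-0.600,8.800]
hi = A.hi+B.hi = [1.2+1.1, 18.7+1.1, 16.1+9.6] = [2.300,19.800,25.700]
diag = √(20.4²+20.4²+16.9²) = √1117.93 = 33.435


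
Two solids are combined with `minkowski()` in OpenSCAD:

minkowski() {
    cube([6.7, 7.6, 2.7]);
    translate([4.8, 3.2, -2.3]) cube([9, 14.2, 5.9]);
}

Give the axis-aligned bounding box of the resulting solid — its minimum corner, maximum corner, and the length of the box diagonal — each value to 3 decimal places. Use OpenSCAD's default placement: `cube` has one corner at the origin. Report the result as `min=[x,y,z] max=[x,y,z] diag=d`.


A = translate([4.8, 3.2, -2.3]) cube([9, 14.2, 5.9]) → bbox [4.8,3.2,-2.3] .. [13.8,17.4,3.6]
B = cube([6.7, 7.6, 2.7]) → bbox [0,0,0] .. [6.7,7.6,2.7]
lo = A.lo+B.lo = [4.8+0, 3.2+0, -2.3+0] = [4.800,3.200,-2.300]
hi = A.hi+B.hi = [13.8+6.7, 17.4+7.6, 3.6+2.7] = [20.500,25.000,6.300]
diag = √(15.7²+21.8²+8.6²) = √795.69 = 28.208

min=[4.800,3.200,-2.300] max=[20.500,25.000,6.300] diag=28.208


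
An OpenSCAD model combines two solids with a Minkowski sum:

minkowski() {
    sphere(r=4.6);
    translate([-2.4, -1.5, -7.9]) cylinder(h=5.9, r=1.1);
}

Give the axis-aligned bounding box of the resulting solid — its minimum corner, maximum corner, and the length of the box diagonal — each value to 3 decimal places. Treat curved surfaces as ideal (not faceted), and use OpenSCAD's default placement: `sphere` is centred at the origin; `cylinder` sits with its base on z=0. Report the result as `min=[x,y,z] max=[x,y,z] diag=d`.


A = translate([-2.4, -1.5, -7.9]) cylinder(h=5.9, r=1.1) → bbox [-3.5,-2.6,-7.9] .. [-1.3,-0.4,-2]
B = sphere(r=4.6) → bbox [-4.6,-4.6,-4.6] .. [4.6,4.6,4.6]
lo = A.lo+B.lo = [-3.5-4.6, -2.6-4.6, -7.9-4.6] = [-8.100,-7.200,-12.500]
hi = A.hi+B.hi = [-1.3+4.6, -0.4+4.6, -2+4.6] = [3.300,4.200,2.600]
diag = √(11.4²+11.4²+15.1²) = √487.93 = 22.089

min=[-8.100,-7.200,-12.500] max=[3.300,4.200,2.600] diag=22.089


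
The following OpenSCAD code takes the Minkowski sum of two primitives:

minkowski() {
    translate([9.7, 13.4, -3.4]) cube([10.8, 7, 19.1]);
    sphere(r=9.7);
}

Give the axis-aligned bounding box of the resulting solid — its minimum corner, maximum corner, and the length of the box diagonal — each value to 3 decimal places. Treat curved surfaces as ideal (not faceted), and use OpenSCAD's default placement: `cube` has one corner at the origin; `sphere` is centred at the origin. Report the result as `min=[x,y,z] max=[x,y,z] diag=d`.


A = translate([9.7, 13.4, -3.4]) cube([10.8, 7, 19.1]) → bbox [9.7,13.4,-3.4] .. [20.5,20.4,15.7]
B = sphere(r=9.7) → bbox [-9.7,-9.7,-9.7] .. [9.7,9.7,9.7]
lo = A.lo+B.lo = [9.7-9.7, 13.4-9.7, -3.4-9.7] = [0.000,3.700,-13.100]
hi = A.hi+B.hi = [20.5+9.7, 20.4+9.7, 15.7+9.7] = [30.200,30.100,25.400]
diag = √(30.2²+26.4²+38.5²) = √3091.25 = 55.599

min=[0.000,3.700,-13.100] max=[30.200,30.100,25.400] diag=55.599


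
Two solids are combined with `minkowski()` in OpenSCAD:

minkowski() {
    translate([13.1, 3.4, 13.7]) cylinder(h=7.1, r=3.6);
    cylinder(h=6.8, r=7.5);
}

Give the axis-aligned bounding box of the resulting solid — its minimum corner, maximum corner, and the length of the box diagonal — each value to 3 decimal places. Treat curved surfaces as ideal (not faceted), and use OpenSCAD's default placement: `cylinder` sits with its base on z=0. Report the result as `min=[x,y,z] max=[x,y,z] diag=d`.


A = translate([13.1, 3.4, 13.7]) cylinder(h=7.1, r=3.6) → bbox [9.5,-0.2,13.7] .. [16.7,7,20.8]
B = cylinder(h=6.8, r=7.5) → bbox [-7.5,-7.5,0] .. [7.5,7.5,6.8]
lo = A.lo+B.lo = [9.5-7.5, -0.2-7.5, 13.7+0] = [2.000,-7.700,13.700]
hi = A.hi+B.hi = [16.7+7.5, 7+7.5, 20.8+6.8] = [24.200,14.500,27.600]
diag = √(22.2²+22.2²+13.9²) = √1178.89 = 34.335

min=[2.000,-7.700,13.700] max=[24.200,14.500,27.600] diag=34.335


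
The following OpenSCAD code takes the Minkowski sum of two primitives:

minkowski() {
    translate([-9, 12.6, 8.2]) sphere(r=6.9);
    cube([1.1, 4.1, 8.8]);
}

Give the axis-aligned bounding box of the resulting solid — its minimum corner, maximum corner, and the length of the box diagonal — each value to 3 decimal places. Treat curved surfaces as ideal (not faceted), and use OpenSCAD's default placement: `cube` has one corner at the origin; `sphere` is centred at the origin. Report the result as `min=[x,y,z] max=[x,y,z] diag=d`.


min=[-15.900,5.700,1.300] max=[-1.000,23.600,23.900] diag=32.453

A = translate([-9, 12.6, 8.2]) sphere(r=6.9) → bbox [-15.9,5.7,1.3] .. [-2.1,19.5,15.1]
B = cube([1.1, 4.1, 8.8]) → bbox [0,0,0] .. [1.1,4.1,8.8]
lo = A.lo+B.lo = [-15.9+0, 5.7+0, 1.3+0] = [-15.900,5.700,1.300]
hi = A.hi+B.hi = [-2.1+1.1, 19.5+4.1, 15.1+8.8] = [-1.000,23.600,23.900]
diag = √(14.9²+17.9²+22.6²) = √1053.18 = 32.453


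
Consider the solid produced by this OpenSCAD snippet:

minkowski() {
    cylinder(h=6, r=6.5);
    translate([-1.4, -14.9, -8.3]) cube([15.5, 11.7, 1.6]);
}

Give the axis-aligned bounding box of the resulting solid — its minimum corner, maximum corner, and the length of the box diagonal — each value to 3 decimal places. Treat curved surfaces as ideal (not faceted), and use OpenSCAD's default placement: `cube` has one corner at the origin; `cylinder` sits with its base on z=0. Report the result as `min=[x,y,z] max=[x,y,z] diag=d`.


A = translate([-1.4, -14.9, -8.3]) cube([15.5, 11.7, 1.6]) → bbox [-1.4,-14.9,-8.3] .. [14.1,-3.2,-6.7]
B = cylinder(h=6, r=6.5) → bbox [-6.5,-6.5,0] .. [6.5,6.5,6]
lo = A.lo+B.lo = [-1.4-6.5, -14.9-6.5, -8.3+0] = [-7.900,-21.400,-8.300]
hi = A.hi+B.hi = [14.1+6.5, -3.2+6.5, -6.7+6] = [20.600,3.300,-0.700]
diag = √(28.5²+24.7²+7.6²) = √1480.1 = 38.472

min=[-7.900,-21.400,-8.300] max=[20.600,3.300,-0.700] diag=38.472


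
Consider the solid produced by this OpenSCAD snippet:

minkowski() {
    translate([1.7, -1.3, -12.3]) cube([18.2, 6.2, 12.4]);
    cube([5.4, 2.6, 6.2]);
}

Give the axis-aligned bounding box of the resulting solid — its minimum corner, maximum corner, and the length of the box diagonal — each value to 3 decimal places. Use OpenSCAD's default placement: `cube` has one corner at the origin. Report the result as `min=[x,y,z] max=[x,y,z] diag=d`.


A = translate([1.7, -1.3, -12.3]) cube([18.2, 6.2, 12.4]) → bbox [1.7,-1.3,-12.3] .. [19.9,4.9,0.1]
B = cube([5.4, 2.6, 6.2]) → bbox [0,0,0] .. [5.4,2.6,6.2]
lo = A.lo+B.lo = [1.7+0, -1.3+0, -12.3+0] = [1.700,-1.300,-12.300]
hi = A.hi+B.hi = [19.9+5.4, 4.9+2.6, 0.1+6.2] = [25.300,7.500,6.300]
diag = √(23.6²+8.8²+18.6²) = √980.36 = 31.311

min=[1.700,-1.300,-12.300] max=[25.300,7.500,6.300] diag=31.311


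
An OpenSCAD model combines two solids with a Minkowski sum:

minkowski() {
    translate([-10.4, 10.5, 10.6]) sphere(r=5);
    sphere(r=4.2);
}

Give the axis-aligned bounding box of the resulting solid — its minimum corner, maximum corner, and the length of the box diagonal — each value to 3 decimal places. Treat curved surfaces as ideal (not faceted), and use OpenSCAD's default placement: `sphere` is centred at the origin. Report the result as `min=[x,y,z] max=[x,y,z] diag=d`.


min=[-19.600,1.300,1.400] max=[-1.200,19.700,19.800] diag=31.870

A = translate([-10.4, 10.5, 10.6]) sphere(r=5) → bbox [-15.4,5.5,5.6] .. [-5.4,15.5,15.6]
B = sphere(r=4.2) → bbox [-4.2,-4.2,-4.2] .. [4.2,4.2,4.2]
lo = A.lo+B.lo = [-15.4-4.2, 5.5-4.2, 5.6-4.2] = [-19.600,1.300,1.400]
hi = A.hi+B.hi = [-5.4+4.2, 15.5+4.2, 15.6+4.2] = [-1.200,19.700,19.800]
diag = √(18.4²+18.4²+18.4²) = √1015.68 = 31.870


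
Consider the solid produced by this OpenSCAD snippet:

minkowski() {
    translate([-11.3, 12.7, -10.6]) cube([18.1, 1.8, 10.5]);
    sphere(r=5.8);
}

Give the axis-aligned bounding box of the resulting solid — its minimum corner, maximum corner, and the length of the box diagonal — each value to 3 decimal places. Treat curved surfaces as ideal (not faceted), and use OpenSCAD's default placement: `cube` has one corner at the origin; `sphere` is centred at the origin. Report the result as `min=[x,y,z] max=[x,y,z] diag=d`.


min=[-17.100,6.900,-16.400] max=[12.600,20.300,5.700] diag=39.371

A = translate([-11.3, 12.7, -10.6]) cube([18.1, 1.8, 10.5]) → bbox [-11.3,12.7,-10.6] .. [6.8,14.5,-0.1]
B = sphere(r=5.8) → bbox [-5.8,-5.8,-5.8] .. [5.8,5.8,5.8]
lo = A.lo+B.lo = [-11.3-5.8, 12.7-5.8, -10.6-5.8] = [-17.100,6.900,-16.400]
hi = A.hi+B.hi = [6.8+5.8, 14.5+5.8, -0.1+5.8] = [12.600,20.300,5.700]
diag = √(29.7²+13.4²+22.1²) = √1550.06 = 39.371


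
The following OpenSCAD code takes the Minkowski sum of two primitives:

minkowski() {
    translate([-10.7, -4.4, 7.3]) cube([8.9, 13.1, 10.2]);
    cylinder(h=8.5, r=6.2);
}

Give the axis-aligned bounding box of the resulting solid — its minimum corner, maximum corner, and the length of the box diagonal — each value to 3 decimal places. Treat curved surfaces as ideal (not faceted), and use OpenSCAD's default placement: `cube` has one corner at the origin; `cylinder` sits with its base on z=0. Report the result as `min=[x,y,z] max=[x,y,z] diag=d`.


min=[-16.900,-10.600,7.300] max=[4.400,14.900,26.000] diag=38.126

A = translate([-10.7, -4.4, 7.3]) cube([8.9, 13.1, 10.2]) → bbox [-10.7,-4.4,7.3] .. [-1.8,8.7,17.5]
B = cylinder(h=8.5, r=6.2) → bbox [-6.2,-6.2,0] .. [6.2,6.2,8.5]
lo = A.lo+B.lo = [-10.7-6.2, -4.4-6.2, 7.3+0] = [-16.900,-10.600,7.300]
hi = A.hi+B.hi = [-1.8+6.2, 8.7+6.2, 17.5+8.5] = [4.400,14.900,26.000]
diag = √(21.3²+25.5²+18.7²) = √1453.63 = 38.126


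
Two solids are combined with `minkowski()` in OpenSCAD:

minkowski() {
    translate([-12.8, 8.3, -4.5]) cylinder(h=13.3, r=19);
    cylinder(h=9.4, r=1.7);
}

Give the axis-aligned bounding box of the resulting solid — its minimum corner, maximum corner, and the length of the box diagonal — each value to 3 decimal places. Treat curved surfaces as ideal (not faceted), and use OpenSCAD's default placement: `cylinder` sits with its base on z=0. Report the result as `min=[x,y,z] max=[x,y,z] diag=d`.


A = translate([-12.8, 8.3, -4.5]) cylinder(h=13.3, r=19) → bbox [-31.8,-10.7,-4.5] .. [6.2,27.3,8.8]
B = cylinder(h=9.4, r=1.7) → bbox [-1.7,-1.7,0] .. [1.7,1.7,9.4]
lo = A.lo+B.lo = [-31.8-1.7, -10.7-1.7, -4.5+0] = [-33.500,-12.400,-4.500]
hi = A.hi+B.hi = [6.2+1.7, 27.3+1.7, 8.8+9.4] = [7.900,29.000,18.200]
diag = √(41.4²+41.4²+22.7²) = √3943.21 = 62.795

min=[-33.500,-12.400,-4.500] max=[7.900,29.000,18.200] diag=62.795


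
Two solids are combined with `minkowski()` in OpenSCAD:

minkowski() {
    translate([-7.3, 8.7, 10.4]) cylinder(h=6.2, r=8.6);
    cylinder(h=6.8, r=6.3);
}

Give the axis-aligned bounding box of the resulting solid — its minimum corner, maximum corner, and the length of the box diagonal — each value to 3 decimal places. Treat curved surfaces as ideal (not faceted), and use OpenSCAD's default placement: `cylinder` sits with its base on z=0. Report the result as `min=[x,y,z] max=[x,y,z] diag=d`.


min=[-22.200,-6.200,10.400] max=[7.600,23.600,23.400] diag=44.103

A = translate([-7.3, 8.7, 10.4]) cylinder(h=6.2, r=8.6) → bbox [-15.9,0.1,10.4] .. [1.3,17.3,16.6]
B = cylinder(h=6.8, r=6.3) → bbox [-6.3,-6.3,0] .. [6.3,6.3,6.8]
lo = A.lo+B.lo = [-15.9-6.3, 0.1-6.3, 10.4+0] = [-22.200,-6.200,10.400]
hi = A.hi+B.hi = [1.3+6.3, 17.3+6.3, 16.6+6.8] = [7.600,23.600,23.400]
diag = √(29.8²+29.8²+13²) = √1945.08 = 44.103


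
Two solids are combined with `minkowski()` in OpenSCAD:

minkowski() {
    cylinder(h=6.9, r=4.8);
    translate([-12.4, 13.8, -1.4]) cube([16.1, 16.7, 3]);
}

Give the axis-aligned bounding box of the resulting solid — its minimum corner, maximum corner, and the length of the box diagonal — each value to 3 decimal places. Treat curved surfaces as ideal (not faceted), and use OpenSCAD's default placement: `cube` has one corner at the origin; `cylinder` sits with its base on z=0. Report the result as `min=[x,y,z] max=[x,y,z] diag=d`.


min=[-17.200,9.000,-1.400] max=[8.500,35.300,8.500] diag=38.081

A = translate([-12.4, 13.8, -1.4]) cube([16.1, 16.7, 3]) → bbox [-12.4,13.8,-1.4] .. [3.7,30.5,1.6]
B = cylinder(h=6.9, r=4.8) → bbox [-4.8,-4.8,0] .. [4.8,4.8,6.9]
lo = A.lo+B.lo = [-12.4-4.8, 13.8-4.8, -1.4+0] = [-17.200,9.000,-1.400]
hi = A.hi+B.hi = [3.7+4.8, 30.5+4.8, 1.6+6.9] = [8.500,35.300,8.500]
diag = √(25.7²+26.3²+9.9²) = √1450.19 = 38.081


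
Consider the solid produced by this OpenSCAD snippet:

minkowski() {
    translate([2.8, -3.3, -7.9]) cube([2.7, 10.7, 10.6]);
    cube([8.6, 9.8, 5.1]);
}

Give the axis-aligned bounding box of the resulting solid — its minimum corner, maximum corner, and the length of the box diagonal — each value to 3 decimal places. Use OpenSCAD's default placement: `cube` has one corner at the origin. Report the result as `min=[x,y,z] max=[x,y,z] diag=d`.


A = translate([2.8, -3.3, -7.9]) cube([2.7, 10.7, 10.6]) → bbox [2.8,-3.3,-7.9] .. [5.5,7.4,2.7]
B = cube([8.6, 9.8, 5.1]) → bbox [0,0,0] .. [8.6,9.8,5.1]
lo = A.lo+B.lo = [2.8+0, -3.3+0, -7.9+0] = [2.800,-3.300,-7.900]
hi = A.hi+B.hi = [5.5+8.6, 7.4+9.8, 2.7+5.1] = [14.100,17.200,7.800]
diag = √(11.3²+20.5²+15.7²) = √794.43 = 28.186

min=[2.800,-3.300,-7.900] max=[14.100,17.200,7.800] diag=28.186


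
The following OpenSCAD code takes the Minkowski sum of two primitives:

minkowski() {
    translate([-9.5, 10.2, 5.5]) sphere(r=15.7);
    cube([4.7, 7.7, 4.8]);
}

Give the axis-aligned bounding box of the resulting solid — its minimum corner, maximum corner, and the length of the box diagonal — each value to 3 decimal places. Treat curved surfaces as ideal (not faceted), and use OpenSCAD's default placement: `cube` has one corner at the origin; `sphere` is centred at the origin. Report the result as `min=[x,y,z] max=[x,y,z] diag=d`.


A = translate([-9.5, 10.2, 5.5]) sphere(r=15.7) → bbox [-25.2,-5.5,-10.2] .. [6.2,25.9,21.2]
B = cube([4.7, 7.7, 4.8]) → bbox [0,0,0] .. [4.7,7.7,4.8]
lo = A.lo+B.lo = [-25.2+0, -5.5+0, -10.2+0] = [-25.200,-5.500,-10.200]
hi = A.hi+B.hi = [6.2+4.7, 25.9+7.7, 21.2+4.8] = [10.900,33.600,26.000]
diag = √(36.1²+39.1²+36.2²) = √4142.46 = 64.362

min=[-25.200,-5.500,-10.200] max=[10.900,33.600,26.000] diag=64.362


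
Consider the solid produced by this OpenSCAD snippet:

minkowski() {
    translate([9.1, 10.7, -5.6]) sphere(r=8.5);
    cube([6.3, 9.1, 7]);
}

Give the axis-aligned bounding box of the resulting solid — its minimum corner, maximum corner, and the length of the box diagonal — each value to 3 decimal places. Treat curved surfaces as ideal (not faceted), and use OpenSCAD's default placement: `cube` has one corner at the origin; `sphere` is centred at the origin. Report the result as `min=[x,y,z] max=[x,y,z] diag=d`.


min=[0.600,2.200,-14.100] max=[23.900,28.300,9.900] diag=42.428

A = translate([9.1, 10.7, -5.6]) sphere(r=8.5) → bbox [0.6,2.2,-14.1] .. [17.6,19.2,2.9]
B = cube([6.3, 9.1, 7]) → bbox [0,0,0] .. [6.3,9.1,7]
lo = A.lo+B.lo = [0.6+0, 2.2+0, -14.1+0] = [0.600,2.200,-14.100]
hi = A.hi+B.hi = [17.6+6.3, 19.2+9.1, 2.9+7] = [23.900,28.300,9.900]
diag = √(23.3²+26.1²+24²) = √1800.1 = 42.428


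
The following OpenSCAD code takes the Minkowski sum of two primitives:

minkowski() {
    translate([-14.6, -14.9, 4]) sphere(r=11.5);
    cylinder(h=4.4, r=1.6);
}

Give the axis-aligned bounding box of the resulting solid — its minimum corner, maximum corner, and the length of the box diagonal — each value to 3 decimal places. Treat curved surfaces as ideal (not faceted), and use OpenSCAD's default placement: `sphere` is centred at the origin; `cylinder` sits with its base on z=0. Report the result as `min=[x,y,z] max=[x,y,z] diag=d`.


A = translate([-14.6, -14.9, 4]) sphere(r=11.5) → bbox [-26.1,-26.4,-7.5] .. [-3.1,-3.4,15.5]
B = cylinder(h=4.4, r=1.6) → bbox [-1.6,-1.6,0] .. [1.6,1.6,4.4]
lo = A.lo+B.lo = [-26.1-1.6, -26.4-1.6, -7.5+0] = [-27.700,-28.000,-7.500]
hi = A.hi+B.hi = [-3.1+1.6, -3.4+1.6, 15.5+4.4] = [-1.500,-1.800,19.900]
diag = √(26.2²+26.2²+27.4²) = √2123.64 = 46.083

min=[-27.700,-28.000,-7.500] max=[-1.500,-1.800,19.900] diag=46.083


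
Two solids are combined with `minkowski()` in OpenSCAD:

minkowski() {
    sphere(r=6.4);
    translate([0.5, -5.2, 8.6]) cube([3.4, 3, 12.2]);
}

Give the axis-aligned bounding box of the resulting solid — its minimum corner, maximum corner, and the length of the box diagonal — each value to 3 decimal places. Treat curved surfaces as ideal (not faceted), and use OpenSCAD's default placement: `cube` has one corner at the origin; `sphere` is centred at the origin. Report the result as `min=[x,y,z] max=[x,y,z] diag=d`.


A = translate([0.5, -5.2, 8.6]) cube([3.4, 3, 12.2]) → bbox [0.5,-5.2,8.6] .. [3.9,-2.2,20.8]
B = sphere(r=6.4) → bbox [-6.4,-6.4,-6.4] .. [6.4,6.4,6.4]
lo = A.lo+B.lo = [0.5-6.4, -5.2-6.4, 8.6-6.4] = [-5.900,-11.600,2.200]
hi = A.hi+B.hi = [3.9+6.4, -2.2+6.4, 20.8+6.4] = [10.300,4.200,27.200]
diag = √(16.2²+15.8²+25²) = √1137.08 = 33.721

min=[-5.900,-11.600,2.200] max=[10.300,4.200,27.200] diag=33.721
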